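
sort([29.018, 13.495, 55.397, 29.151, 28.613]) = [13.495, 28.613, 29.018, 29.151, 55.397]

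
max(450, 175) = 450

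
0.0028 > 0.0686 False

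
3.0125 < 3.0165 True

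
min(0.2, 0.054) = 0.054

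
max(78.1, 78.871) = 78.871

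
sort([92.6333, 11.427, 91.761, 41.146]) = [11.427, 41.146, 91.761, 92.6333]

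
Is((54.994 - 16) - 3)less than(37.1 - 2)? No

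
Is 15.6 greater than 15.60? No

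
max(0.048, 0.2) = 0.2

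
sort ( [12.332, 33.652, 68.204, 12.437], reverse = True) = [68.204, 33.652, 12.437, 12.332]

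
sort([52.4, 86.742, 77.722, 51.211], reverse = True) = [86.742, 77.722, 52.4, 51.211]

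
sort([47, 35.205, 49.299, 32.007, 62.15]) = [32.007, 35.205, 47, 49.299, 62.15]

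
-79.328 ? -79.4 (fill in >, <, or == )>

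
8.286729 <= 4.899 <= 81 False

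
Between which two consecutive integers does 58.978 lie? 58 and 59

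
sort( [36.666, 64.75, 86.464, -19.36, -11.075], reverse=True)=[86.464, 64.75, 36.666, -11.075, -19.36]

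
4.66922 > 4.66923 False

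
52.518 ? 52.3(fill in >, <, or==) >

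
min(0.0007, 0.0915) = 0.0007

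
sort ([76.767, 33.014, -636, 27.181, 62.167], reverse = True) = [76.767, 62.167, 33.014, 27.181, -636]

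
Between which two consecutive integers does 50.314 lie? 50 and 51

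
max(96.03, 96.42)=96.42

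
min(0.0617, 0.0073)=0.0073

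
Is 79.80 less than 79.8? No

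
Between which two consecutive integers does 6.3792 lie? 6 and 7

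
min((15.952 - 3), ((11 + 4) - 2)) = 12.952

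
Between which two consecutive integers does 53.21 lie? 53 and 54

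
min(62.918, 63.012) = 62.918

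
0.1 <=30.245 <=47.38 True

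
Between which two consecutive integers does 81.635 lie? 81 and 82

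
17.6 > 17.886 False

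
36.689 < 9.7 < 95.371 False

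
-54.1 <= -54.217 False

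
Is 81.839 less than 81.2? No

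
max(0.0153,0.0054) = 0.0153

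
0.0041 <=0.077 True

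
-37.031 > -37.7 True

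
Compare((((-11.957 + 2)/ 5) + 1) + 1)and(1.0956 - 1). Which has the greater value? (1.0956 - 1)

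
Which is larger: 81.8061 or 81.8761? 81.8761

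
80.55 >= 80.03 True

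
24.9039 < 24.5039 False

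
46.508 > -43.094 True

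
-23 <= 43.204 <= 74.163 True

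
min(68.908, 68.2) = 68.2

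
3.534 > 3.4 True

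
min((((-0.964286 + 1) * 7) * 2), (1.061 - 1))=0.061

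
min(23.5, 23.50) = 23.5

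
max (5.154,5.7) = 5.7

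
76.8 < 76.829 True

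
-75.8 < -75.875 False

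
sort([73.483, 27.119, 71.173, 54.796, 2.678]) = [2.678, 27.119, 54.796, 71.173, 73.483]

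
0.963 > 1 False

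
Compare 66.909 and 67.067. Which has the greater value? 67.067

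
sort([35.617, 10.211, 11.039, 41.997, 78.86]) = [10.211, 11.039, 35.617, 41.997, 78.86]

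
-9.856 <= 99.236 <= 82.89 False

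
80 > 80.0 False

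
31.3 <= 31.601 True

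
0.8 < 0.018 False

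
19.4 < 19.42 True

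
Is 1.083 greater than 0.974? Yes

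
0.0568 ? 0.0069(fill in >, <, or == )>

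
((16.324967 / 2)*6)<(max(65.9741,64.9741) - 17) False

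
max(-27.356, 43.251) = 43.251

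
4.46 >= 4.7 False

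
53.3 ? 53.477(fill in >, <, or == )<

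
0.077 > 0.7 False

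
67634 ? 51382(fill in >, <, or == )>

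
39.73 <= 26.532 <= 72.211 False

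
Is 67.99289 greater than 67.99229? Yes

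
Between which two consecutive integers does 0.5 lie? 0 and 1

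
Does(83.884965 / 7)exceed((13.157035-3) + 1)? Yes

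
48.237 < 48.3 True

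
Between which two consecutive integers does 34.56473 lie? 34 and 35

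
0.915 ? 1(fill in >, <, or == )<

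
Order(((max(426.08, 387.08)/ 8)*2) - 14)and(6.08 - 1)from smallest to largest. (6.08 - 1), (((max(426.08, 387.08)/ 8)*2) - 14)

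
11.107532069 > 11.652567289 False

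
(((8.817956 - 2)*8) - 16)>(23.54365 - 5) True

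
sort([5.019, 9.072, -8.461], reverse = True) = [9.072, 5.019, -8.461]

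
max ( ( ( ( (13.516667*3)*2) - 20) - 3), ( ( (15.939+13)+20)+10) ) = 58.939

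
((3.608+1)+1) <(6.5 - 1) False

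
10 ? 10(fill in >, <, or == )==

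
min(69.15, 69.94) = 69.15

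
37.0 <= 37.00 True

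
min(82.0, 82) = 82.0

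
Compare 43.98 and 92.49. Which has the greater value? 92.49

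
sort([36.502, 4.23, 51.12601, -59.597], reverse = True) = [51.12601, 36.502, 4.23, -59.597]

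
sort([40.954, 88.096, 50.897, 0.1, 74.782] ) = [0.1, 40.954, 50.897, 74.782, 88.096]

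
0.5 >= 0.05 True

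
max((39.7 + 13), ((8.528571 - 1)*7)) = 52.7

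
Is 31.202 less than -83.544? No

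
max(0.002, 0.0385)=0.0385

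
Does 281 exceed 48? Yes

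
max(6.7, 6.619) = 6.7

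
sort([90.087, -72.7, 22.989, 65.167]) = [-72.7, 22.989, 65.167, 90.087]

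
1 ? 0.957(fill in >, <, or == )>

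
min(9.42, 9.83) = 9.42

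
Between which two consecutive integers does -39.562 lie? -40 and -39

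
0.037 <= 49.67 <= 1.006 False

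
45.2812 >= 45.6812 False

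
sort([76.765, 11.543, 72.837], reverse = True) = [76.765, 72.837, 11.543]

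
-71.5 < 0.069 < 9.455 True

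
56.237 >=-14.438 True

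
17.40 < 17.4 False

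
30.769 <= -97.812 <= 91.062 False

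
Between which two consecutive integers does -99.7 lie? -100 and -99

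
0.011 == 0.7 False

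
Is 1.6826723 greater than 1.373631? Yes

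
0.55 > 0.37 True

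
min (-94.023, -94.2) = -94.2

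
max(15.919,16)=16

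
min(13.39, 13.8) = 13.39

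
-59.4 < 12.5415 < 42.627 True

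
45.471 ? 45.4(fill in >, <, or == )>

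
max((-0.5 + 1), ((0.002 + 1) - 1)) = 0.5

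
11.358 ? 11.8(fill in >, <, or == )<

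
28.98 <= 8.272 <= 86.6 False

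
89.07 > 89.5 False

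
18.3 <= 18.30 True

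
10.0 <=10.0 True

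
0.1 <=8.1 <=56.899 True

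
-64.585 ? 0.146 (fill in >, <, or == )<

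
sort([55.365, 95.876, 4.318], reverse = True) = [95.876, 55.365, 4.318]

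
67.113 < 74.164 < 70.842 False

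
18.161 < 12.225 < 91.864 False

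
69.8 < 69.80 False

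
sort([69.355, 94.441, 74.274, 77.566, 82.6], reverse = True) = [94.441, 82.6, 77.566, 74.274, 69.355]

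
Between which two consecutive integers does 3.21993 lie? 3 and 4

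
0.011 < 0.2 True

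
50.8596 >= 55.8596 False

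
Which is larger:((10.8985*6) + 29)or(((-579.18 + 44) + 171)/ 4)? ((10.8985*6) + 29)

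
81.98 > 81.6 True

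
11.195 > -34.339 True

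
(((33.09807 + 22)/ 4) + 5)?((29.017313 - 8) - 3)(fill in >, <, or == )>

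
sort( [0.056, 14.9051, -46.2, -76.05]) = [-76.05, -46.2, 0.056, 14.9051]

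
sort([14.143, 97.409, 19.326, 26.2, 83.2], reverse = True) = [97.409, 83.2, 26.2, 19.326, 14.143]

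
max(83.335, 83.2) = 83.335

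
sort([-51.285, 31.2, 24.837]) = [-51.285, 24.837, 31.2]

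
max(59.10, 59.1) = 59.1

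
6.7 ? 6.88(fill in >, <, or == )<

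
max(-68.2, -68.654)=-68.2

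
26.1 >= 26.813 False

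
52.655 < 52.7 True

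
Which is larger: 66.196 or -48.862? 66.196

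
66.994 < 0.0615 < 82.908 False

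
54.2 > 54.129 True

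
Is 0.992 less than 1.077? Yes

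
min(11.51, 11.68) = 11.51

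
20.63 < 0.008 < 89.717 False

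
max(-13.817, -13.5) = -13.5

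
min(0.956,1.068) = 0.956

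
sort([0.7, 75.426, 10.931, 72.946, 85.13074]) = [0.7, 10.931, 72.946, 75.426, 85.13074]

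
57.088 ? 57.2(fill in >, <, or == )<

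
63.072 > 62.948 True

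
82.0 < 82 False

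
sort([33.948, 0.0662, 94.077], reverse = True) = [94.077, 33.948, 0.0662]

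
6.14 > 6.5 False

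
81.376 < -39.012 False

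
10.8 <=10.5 False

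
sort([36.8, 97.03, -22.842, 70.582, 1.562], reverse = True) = [97.03, 70.582, 36.8, 1.562, -22.842]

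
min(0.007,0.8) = 0.007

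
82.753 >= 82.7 True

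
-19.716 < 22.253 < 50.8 True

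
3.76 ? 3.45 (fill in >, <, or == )>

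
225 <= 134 False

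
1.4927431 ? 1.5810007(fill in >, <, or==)<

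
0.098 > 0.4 False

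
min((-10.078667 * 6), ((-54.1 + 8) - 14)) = -60.472002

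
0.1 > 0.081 True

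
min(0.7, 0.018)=0.018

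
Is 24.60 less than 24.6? No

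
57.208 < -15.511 False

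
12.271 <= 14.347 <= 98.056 True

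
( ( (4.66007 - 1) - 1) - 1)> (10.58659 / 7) True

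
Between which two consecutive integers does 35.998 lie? 35 and 36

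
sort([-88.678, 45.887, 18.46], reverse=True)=[45.887, 18.46, -88.678]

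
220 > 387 False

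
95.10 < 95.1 False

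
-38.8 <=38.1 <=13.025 False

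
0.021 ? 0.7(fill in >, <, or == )<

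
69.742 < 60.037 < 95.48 False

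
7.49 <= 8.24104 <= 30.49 True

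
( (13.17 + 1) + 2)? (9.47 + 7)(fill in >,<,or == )<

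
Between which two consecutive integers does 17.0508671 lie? 17 and 18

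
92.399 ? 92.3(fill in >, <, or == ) >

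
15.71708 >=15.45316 True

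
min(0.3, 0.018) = 0.018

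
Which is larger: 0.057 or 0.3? 0.3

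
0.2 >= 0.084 True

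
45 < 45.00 False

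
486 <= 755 True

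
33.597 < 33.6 True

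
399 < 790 True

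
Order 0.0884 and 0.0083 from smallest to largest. 0.0083, 0.0884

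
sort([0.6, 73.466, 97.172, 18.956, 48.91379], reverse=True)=[97.172, 73.466, 48.91379, 18.956, 0.6]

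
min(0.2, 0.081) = 0.081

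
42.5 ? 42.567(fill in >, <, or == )<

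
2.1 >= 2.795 False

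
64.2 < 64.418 True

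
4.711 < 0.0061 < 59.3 False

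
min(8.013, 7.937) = 7.937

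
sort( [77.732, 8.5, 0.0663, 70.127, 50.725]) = [0.0663, 8.5, 50.725, 70.127, 77.732]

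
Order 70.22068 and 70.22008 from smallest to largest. 70.22008, 70.22068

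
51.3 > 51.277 True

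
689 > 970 False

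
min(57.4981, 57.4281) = 57.4281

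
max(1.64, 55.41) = 55.41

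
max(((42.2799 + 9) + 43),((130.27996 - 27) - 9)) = 94.27996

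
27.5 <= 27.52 True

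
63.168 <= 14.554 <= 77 False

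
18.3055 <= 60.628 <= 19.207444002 False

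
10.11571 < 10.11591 True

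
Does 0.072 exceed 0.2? No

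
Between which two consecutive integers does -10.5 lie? -11 and -10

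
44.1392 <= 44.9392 True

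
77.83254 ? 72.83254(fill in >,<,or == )>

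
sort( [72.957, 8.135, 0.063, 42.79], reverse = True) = [72.957, 42.79, 8.135, 0.063]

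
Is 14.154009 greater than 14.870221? No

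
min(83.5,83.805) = 83.5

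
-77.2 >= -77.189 False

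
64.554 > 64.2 True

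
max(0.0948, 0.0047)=0.0948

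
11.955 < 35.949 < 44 True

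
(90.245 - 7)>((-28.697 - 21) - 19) True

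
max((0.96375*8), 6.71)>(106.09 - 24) False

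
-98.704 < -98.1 True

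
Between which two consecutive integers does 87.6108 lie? 87 and 88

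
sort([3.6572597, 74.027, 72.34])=[3.6572597, 72.34, 74.027]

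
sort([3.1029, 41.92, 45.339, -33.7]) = [-33.7, 3.1029, 41.92, 45.339]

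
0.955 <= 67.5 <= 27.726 False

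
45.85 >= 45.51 True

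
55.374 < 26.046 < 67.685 False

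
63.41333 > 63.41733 False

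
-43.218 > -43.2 False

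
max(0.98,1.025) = 1.025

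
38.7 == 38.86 False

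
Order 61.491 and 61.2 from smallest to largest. 61.2, 61.491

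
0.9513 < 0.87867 False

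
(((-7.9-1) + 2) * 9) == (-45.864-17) False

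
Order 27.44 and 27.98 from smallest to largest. 27.44,27.98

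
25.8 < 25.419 False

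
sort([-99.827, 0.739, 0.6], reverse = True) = [0.739, 0.6, -99.827]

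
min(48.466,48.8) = 48.466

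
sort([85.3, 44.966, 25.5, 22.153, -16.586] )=[-16.586, 22.153, 25.5, 44.966, 85.3]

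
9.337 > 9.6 False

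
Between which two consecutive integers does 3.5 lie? 3 and 4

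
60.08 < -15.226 False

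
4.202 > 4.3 False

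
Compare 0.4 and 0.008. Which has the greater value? 0.4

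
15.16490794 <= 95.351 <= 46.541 False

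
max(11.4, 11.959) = 11.959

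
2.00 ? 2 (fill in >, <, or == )==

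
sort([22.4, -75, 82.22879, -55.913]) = [-75, -55.913, 22.4, 82.22879]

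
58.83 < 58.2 False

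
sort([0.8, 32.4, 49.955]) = [0.8, 32.4, 49.955]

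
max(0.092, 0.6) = 0.6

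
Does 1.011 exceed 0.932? Yes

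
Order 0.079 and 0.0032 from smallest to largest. 0.0032, 0.079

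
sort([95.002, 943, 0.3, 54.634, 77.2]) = [0.3, 54.634, 77.2, 95.002, 943]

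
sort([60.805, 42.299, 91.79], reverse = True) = [91.79, 60.805, 42.299]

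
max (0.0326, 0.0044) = 0.0326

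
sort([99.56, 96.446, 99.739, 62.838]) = [62.838, 96.446, 99.56, 99.739]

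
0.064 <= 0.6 True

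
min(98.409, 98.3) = 98.3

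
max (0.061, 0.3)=0.3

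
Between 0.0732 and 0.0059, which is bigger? 0.0732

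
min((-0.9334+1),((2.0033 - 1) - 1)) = 0.0033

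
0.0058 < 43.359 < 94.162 True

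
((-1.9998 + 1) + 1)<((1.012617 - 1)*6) True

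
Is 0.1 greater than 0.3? No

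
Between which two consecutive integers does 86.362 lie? 86 and 87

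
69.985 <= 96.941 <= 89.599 False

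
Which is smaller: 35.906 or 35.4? 35.4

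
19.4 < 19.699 True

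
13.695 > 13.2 True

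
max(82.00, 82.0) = 82.0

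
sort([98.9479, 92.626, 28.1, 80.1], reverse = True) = [98.9479, 92.626, 80.1, 28.1]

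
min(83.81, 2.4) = 2.4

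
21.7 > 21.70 False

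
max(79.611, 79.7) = 79.7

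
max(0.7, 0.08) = 0.7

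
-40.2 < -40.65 False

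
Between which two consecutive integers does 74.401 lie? 74 and 75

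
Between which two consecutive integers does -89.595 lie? -90 and -89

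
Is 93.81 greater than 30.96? Yes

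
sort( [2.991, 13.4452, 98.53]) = [2.991, 13.4452, 98.53]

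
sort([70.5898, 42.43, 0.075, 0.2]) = [0.075, 0.2, 42.43, 70.5898]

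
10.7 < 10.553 False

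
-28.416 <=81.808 True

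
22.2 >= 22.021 True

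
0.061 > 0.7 False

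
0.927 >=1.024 False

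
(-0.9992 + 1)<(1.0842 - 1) True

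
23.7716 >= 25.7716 False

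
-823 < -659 True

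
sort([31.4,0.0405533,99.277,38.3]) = [0.0405533,31.4,38.3,99.277]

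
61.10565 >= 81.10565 False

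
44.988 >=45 False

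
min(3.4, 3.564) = 3.4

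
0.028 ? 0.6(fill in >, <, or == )<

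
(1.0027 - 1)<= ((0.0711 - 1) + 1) True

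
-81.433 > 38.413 False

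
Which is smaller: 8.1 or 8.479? 8.1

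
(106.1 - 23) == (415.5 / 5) True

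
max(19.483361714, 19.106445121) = 19.483361714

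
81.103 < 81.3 True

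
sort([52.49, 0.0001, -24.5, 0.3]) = [-24.5, 0.0001, 0.3, 52.49]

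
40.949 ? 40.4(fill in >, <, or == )>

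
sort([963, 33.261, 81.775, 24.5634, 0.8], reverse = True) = [963, 81.775, 33.261, 24.5634, 0.8]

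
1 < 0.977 False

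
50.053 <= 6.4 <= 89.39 False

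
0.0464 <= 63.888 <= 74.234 True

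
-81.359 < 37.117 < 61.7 True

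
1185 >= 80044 False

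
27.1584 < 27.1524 False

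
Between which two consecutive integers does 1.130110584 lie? 1 and 2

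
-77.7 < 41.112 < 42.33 True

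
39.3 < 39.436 True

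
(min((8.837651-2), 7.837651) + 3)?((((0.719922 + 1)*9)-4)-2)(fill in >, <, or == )>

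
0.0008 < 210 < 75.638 False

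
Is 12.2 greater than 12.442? No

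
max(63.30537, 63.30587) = 63.30587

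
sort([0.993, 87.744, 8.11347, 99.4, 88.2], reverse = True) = [99.4, 88.2, 87.744, 8.11347, 0.993]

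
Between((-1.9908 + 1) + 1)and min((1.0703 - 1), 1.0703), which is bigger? min((1.0703 - 1), 1.0703)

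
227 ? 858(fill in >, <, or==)<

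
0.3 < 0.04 False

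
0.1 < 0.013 False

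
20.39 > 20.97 False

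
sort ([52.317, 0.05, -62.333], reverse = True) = [52.317, 0.05, -62.333]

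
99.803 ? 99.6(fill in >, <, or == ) >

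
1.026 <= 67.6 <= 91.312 True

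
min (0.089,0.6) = 0.089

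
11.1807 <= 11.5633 True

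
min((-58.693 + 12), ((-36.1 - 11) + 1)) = -46.693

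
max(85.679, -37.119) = 85.679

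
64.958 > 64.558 True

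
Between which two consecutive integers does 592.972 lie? 592 and 593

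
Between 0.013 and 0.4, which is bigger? 0.4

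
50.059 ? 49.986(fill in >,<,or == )>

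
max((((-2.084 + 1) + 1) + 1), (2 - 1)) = 1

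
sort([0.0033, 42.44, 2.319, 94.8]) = [0.0033, 2.319, 42.44, 94.8]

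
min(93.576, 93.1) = 93.1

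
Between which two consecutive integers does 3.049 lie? 3 and 4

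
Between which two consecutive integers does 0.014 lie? 0 and 1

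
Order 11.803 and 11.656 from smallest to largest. 11.656, 11.803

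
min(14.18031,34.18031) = 14.18031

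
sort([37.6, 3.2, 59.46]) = [3.2, 37.6, 59.46]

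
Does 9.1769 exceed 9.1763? Yes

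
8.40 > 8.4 False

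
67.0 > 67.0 False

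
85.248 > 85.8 False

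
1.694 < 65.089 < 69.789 True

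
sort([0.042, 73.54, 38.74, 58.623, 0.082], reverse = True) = [73.54, 58.623, 38.74, 0.082, 0.042]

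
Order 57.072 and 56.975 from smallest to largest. 56.975, 57.072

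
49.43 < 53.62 True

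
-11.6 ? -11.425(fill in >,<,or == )<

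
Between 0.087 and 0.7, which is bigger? 0.7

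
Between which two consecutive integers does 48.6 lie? 48 and 49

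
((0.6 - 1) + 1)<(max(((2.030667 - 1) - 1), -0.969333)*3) False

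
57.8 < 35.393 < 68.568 False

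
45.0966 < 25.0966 False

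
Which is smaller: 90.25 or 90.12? 90.12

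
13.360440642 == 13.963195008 False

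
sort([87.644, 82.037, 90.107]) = [82.037, 87.644, 90.107]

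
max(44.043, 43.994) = 44.043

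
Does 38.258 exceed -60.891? Yes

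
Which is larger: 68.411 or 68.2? 68.411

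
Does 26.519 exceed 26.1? Yes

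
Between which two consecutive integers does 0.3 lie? 0 and 1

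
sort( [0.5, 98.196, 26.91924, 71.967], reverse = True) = [98.196, 71.967, 26.91924, 0.5]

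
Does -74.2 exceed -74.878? Yes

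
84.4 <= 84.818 True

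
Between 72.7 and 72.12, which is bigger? 72.7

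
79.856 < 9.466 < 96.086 False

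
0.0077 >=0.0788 False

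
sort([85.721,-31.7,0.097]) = [-31.7,0.097,85.721]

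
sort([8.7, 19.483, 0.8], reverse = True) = [19.483, 8.7, 0.8]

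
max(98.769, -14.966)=98.769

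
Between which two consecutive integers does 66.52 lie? 66 and 67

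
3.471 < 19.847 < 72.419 True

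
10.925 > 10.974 False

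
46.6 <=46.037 False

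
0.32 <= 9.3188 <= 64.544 True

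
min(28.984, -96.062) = -96.062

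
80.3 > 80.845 False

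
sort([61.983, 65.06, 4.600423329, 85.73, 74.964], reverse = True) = [85.73, 74.964, 65.06, 61.983, 4.600423329]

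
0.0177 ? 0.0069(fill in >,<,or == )>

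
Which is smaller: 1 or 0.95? 0.95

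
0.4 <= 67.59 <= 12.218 False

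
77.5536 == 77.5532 False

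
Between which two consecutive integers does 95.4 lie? 95 and 96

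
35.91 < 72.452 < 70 False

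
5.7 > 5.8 False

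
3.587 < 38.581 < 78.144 True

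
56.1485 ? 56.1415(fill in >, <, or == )>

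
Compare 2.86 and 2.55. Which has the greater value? 2.86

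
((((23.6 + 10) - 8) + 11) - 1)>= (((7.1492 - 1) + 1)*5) False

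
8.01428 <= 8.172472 True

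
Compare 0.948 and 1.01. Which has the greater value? 1.01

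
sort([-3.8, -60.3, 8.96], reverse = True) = [8.96, -3.8, -60.3]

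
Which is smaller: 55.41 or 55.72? 55.41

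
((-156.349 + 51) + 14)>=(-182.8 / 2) True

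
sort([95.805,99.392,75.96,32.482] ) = [32.482,75.96,95.805,99.392]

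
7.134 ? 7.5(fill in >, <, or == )<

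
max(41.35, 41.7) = 41.7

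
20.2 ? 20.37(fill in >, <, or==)<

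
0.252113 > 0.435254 False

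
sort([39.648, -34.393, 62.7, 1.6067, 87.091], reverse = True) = [87.091, 62.7, 39.648, 1.6067, -34.393]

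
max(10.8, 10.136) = 10.8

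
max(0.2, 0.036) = 0.2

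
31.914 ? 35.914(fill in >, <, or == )<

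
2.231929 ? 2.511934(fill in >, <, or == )<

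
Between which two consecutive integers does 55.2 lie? 55 and 56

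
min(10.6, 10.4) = 10.4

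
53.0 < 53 False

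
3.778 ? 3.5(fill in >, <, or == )>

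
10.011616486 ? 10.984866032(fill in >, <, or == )<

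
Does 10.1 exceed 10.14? No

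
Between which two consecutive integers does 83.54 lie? 83 and 84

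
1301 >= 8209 False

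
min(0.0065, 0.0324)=0.0065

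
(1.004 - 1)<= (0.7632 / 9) True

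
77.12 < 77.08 False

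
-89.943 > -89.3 False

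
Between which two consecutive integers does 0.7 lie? 0 and 1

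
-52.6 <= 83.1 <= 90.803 True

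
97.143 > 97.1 True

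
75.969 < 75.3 False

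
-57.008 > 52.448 False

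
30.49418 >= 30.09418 True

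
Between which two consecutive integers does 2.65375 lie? 2 and 3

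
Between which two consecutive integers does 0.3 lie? 0 and 1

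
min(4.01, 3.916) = 3.916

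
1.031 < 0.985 False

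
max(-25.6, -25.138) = -25.138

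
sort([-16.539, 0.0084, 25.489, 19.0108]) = [-16.539, 0.0084, 19.0108, 25.489]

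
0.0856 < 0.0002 False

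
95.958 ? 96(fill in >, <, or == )<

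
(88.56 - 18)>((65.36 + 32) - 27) True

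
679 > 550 True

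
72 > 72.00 False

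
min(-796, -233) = -796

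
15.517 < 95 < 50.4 False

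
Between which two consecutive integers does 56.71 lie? 56 and 57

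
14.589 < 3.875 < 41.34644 False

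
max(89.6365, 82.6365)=89.6365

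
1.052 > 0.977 True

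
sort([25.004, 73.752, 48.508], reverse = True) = [73.752, 48.508, 25.004]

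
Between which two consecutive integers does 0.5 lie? 0 and 1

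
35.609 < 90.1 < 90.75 True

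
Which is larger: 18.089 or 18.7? 18.7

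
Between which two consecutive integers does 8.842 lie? 8 and 9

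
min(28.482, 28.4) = 28.4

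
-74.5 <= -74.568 False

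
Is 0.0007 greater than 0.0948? No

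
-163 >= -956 True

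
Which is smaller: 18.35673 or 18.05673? 18.05673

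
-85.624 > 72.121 False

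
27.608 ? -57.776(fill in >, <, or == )>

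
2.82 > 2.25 True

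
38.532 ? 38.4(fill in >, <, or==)>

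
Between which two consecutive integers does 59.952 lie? 59 and 60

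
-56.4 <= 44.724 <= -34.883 False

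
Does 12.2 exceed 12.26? No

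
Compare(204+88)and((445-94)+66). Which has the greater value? ((445-94)+66)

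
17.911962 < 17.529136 False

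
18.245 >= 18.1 True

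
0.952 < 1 True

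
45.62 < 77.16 True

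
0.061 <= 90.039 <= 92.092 True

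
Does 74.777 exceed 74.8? No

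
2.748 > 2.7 True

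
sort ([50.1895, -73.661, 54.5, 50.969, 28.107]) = [-73.661, 28.107, 50.1895, 50.969, 54.5]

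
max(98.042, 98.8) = 98.8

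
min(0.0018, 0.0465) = 0.0018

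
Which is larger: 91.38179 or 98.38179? 98.38179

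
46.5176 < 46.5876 True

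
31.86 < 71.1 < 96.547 True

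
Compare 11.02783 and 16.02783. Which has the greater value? 16.02783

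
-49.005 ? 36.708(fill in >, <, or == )<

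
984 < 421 False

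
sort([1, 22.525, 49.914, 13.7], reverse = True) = [49.914, 22.525, 13.7, 1]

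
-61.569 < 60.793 True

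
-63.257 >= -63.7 True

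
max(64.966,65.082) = 65.082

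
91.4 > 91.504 False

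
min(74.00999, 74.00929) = 74.00929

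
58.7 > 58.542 True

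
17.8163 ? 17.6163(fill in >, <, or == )>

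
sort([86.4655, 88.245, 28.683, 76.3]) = [28.683, 76.3, 86.4655, 88.245]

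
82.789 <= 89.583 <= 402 True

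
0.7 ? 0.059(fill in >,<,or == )>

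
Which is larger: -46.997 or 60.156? 60.156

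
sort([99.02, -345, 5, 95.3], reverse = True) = [99.02, 95.3, 5, -345]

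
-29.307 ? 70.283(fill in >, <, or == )<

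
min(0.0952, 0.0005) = 0.0005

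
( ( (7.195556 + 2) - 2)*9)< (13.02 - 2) False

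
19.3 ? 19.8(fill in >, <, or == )<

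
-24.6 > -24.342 False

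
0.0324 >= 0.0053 True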